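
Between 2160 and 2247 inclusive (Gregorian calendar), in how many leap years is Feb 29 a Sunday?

2

Leap years in 2160–2247: 21 of them.
Feb 29 weekday advances by 5 (mod 7) from one leap year to the next four years later (or differs when a century non-leap intervenes).
Leap-day weekdays: 2160:Fri 2164:Wed 2168:Mon 2172:Sat 2176:Thu 2180:Tue 2184:Sun✓ 2188:Fri 2192:Wed 2196:Mon 2204:Wed 2208:Mon 2212:Sat 2216:Thu 2220:Tue 2224:Sun✓ 2228:Fri 2232:Wed 2236:Mon 2240:Sat 2244:Thu
Sunday: 2184, 2224 → 2.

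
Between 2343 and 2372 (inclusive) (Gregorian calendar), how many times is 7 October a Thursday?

5

Track 7 October's weekday year by year (advancing +1, or +2 across a Feb 29):
  2343: Thu ✓  2344: Sat (+2)  2345: Sun (+1)  2346: Mon (+1)  2347: Tue (+1)
  2348: Thu (+2) ✓  2349: Fri (+1)  2350: Sat (+1)  2351: Sun (+1)  2352: Tue (+2)
  2353: Wed (+1)  2354: Thu (+1) ✓  2355: Fri (+1)  2356: Sun (+2)  2357: Mon (+1)
  2358: Tue (+1)  2359: Wed (+1)  2360: Fri (+2)  2361: Sat (+1)  2362: Sun (+1)
  2363: Mon (+1)  2364: Wed (+2)  2365: Thu (+1) ✓  2366: Fri (+1)  2367: Sat (+1)
  2368: Mon (+2)  2369: Tue (+1)  2370: Wed (+1)  2371: Thu (+1) ✓  2372: Sat (+2)
Thursday years: 2343, 2348, 2354, 2365, 2371 — 5 in total.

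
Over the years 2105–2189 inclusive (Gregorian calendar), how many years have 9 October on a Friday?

Track 9 October's weekday year by year (advancing +1, or +2 across a Feb 29):
  2105: Fri ✓  2106: Sat (+1)  2107: Sun (+1)  2108: Tue (+2)  2109: Wed (+1)
  2110: Thu (+1)  2111: Fri (+1) ✓  2112: Sun (+2)  2113: Mon (+1)  2114: Tue (+1)
  2115: Wed (+1)  2116: Fri (+2) ✓  2117: Sat (+1)  2118: Sun (+1)  … (57 more years) …
  2176: Wed (+2)  2177: Thu (+1)  2178: Fri (+1) ✓  2179: Sat (+1)  2180: Mon (+2)
  2181: Tue (+1)  2182: Wed (+1)  2183: Thu (+1)  2184: Sat (+2)  2185: Sun (+1)
  2186: Mon (+1)  2187: Tue (+1)  2188: Thu (+2)  2189: Fri (+1) ✓
Friday years: 2105, 2111, 2116, 2122, 2133, 2139, 2144, 2150, 2161, 2167, 2172, 2178, 2189 — 13 in total.

13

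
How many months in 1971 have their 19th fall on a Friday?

3

Check the 19th of each month of 1971: Jan 19: Tue, Feb 19: Fri, Mar 19: Fri, Apr 19: Mon, May 19: Wed, Jun 19: Sat, Jul 19: Mon, Aug 19: Thu, Sep 19: Sun, Oct 19: Tue, Nov 19: Fri, Dec 19: Sun.
Friday occurs in February, March, November — 3 months.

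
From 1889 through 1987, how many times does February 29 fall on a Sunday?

3

Leap years in 1889–1987: 23 of them.
Feb 29 weekday advances by 5 (mod 7) from one leap year to the next four years later (or differs when a century non-leap intervenes).
Leap-day weekdays: 1892:Mon 1896:Sat 1904:Mon 1908:Sat 1912:Thu 1916:Tue 1920:Sun✓ 1924:Fri 1928:Wed 1932:Mon 1936:Sat 1940:Thu 1944:Tue 1948:Sun✓ 1952:Fri 1956:Wed 1960:Mon 1964:Sat 1968:Thu 1972:Tue 1976:Sun✓ 1980:Fri 1984:Wed
Sunday: 1920, 1948, 1976 → 3.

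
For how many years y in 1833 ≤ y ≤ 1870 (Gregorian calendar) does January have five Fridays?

17

January has 31 days; it has five Fridays when Friday falls among the first (month-length − 28) days — i.e. when January 1 is one of Friday/Thursday/Wednesday.
January 1 by year: 1833:Tue 1834:Wed✓ 1835:Thu✓ 1836:Fri✓ 1837:Sun 1838:Mon 1839:Tue 1840:Wed✓ 1841:Fri✓ 1842:Sat 1843:Sun 1844:Mon 1845:Wed✓ 1846:Thu✓ 1847:Fri✓ …(8 more)… 1856:Tue 1857:Thu✓ 1858:Fri✓ 1859:Sat 1860:Sun 1861:Tue 1862:Wed✓ 1863:Thu✓ 1864:Fri✓ 1865:Sun 1866:Mon 1867:Tue 1868:Wed✓ 1869:Fri✓ 1870:Sat
Years with five Fridays: 1834, 1835, 1836, 1840, 1841, 1845, 1846, 1847, 1851, 1852, 1857, 1858, 1862, 1863, 1864, 1868, 1869 → 17.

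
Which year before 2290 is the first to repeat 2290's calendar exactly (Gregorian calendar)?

Two years share a calendar iff Jan 1 falls on the same weekday and both are leap or both are common. 2290: Jan 1 is Wednesday, common year.
2289: Jan 1 Tuesday, common
2288: Jan 1 Sunday, leap
2287: Jan 1 Saturday, common
2286: Jan 1 Friday, common
2285: Jan 1 Thursday, common
2284: Jan 1 Tuesday, leap
2283: Jan 1 Monday, common
2282: Jan 1 Sunday, common
2281: Jan 1 Saturday, common
2280: Jan 1 Thursday, leap
2279: Jan 1 Wednesday, common
2279 matches on both conditions.

2279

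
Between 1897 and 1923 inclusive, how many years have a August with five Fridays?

11

August has 31 days; it has five Fridays when Friday falls among the first (month-length − 28) days — i.e. when August 1 is one of Friday/Thursday/Wednesday.
August 1 by year: 1897:Sun 1898:Mon 1899:Tue 1900:Wed✓ 1901:Thu✓ 1902:Fri✓ 1903:Sat 1904:Mon 1905:Tue 1906:Wed✓ 1907:Thu✓ 1908:Sat 1909:Sun 1910:Mon 1911:Tue 1912:Thu✓ 1913:Fri✓ 1914:Sat 1915:Sun 1916:Tue 1917:Wed✓ 1918:Thu✓ 1919:Fri✓ 1920:Sun 1921:Mon 1922:Tue 1923:Wed✓
Years with five Fridays: 1900, 1901, 1902, 1906, 1907, 1912, 1913, 1917, 1918, 1919, 1923 → 11.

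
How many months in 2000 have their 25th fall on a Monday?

2

Check the 25th of each month of 2000: Jan 25: Tue, Feb 25: Fri, Mar 25: Sat, Apr 25: Tue, May 25: Thu, Jun 25: Sun, Jul 25: Tue, Aug 25: Fri, Sep 25: Mon, Oct 25: Wed, Nov 25: Sat, Dec 25: Mon.
Monday occurs in September, December — 2 months.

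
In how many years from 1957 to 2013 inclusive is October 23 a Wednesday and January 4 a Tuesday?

0

Check each year's weekday for October 23 and January 4:
  1957: Wed/Fri  1958: Thu/Sat  1959: Fri/Sun  1960: Sun/Mon  1961: Mon/Wed  1962: Tue/Thu  1963: Wed/Fri  1964: Fri/Sat  1965: Sat/Mon  1966: Sun/Tue  1967: Mon/Wed  1968: Wed/Thu  1969: Thu/Sat  1970: Fri/Sun  …(29 more)…  2000: Mon/Tue  2001: Tue/Thu  2002: Wed/Fri  2003: Thu/Sat  2004: Sat/Sun  2005: Sun/Tue  2006: Mon/Wed  2007: Tue/Thu  2008: Thu/Fri  2009: Fri/Sun  2010: Sat/Mon  2011: Sun/Tue  2012: Tue/Wed  2013: Wed/Fri
Both conditions hold in: no year — 0.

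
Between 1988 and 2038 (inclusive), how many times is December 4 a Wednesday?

7

Track December 4's weekday year by year (advancing +1, or +2 across a Feb 29):
  1988: Sun  1989: Mon (+1)  1990: Tue (+1)  1991: Wed (+1) ✓  1992: Fri (+2)
  1993: Sat (+1)  1994: Sun (+1)  1995: Mon (+1)  1996: Wed (+2) ✓  1997: Thu (+1)
  1998: Fri (+1)  1999: Sat (+1)  2000: Mon (+2)  2001: Tue (+1)  … (23 more years) …
  2025: Thu (+1)  2026: Fri (+1)  2027: Sat (+1)  2028: Mon (+2)  2029: Tue (+1)
  2030: Wed (+1) ✓  2031: Thu (+1)  2032: Sat (+2)  2033: Sun (+1)  2034: Mon (+1)
  2035: Tue (+1)  2036: Thu (+2)  2037: Fri (+1)  2038: Sat (+1)
Wednesday years: 1991, 1996, 2002, 2013, 2019, 2024, 2030 — 7 in total.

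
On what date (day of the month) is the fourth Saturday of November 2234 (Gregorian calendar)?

November 1, 2234 is a Saturday, so the first Saturday is the 1st.
The fourth Saturday is 1 + 21 = 22.

22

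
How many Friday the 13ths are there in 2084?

Check the 13th of each month of 2084: Jan 13: Thu, Feb 13: Sun, Mar 13: Mon, Apr 13: Thu, May 13: Sat, Jun 13: Tue, Jul 13: Thu, Aug 13: Sun, Sep 13: Wed, Oct 13: Fri, Nov 13: Mon, Dec 13: Wed.
Friday occurs in October — 1 month.

1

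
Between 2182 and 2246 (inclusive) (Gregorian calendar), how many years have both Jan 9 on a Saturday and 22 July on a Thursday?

6

Check each year's weekday for Jan 9 and 22 July:
  2182: Wed/Mon  2183: Thu/Tue  2184: Fri/Thu  2185: Sun/Fri  2186: Mon/Sat  2187: Tue/Sun  2188: Wed/Tue  2189: Fri/Wed  2190: Sat/Thu ✓  2191: Sun/Fri  2192: Mon/Sun  2193: Wed/Mon  2194: Thu/Tue  2195: Fri/Wed  …(37 more)…  2233: Wed/Mon  2234: Thu/Tue  2235: Fri/Wed  2236: Sat/Fri  2237: Mon/Sat  2238: Tue/Sun  2239: Wed/Mon  2240: Thu/Wed  2241: Sat/Thu ✓  2242: Sun/Fri  2243: Mon/Sat  2244: Tue/Mon  2245: Thu/Tue  2246: Fri/Wed
Both conditions hold in: 2190, 2202, 2213, 2219, 2230, 2241 — 6.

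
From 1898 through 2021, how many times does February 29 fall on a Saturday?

5

Leap years in 1898–2021: 30 of them.
Feb 29 weekday advances by 5 (mod 7) from one leap year to the next four years later (or differs when a century non-leap intervenes).
Leap-day weekdays: 1904:Mon 1908:Sat✓ 1912:Thu 1916:Tue 1920:Sun 1924:Fri 1928:Wed 1932:Mon 1936:Sat✓ 1940:Thu 1944:Tue 1948:Sun 1952:Fri …(4 more)… 1972:Tue 1976:Sun 1980:Fri 1984:Wed 1988:Mon 1992:Sat✓ 1996:Thu 2000:Tue 2004:Sun 2008:Fri 2012:Wed 2016:Mon 2020:Sat✓
Saturday: 1908, 1936, 1964, 1992, 2020 → 5.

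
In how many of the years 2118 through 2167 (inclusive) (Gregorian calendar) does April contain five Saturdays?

14

April has 30 days; it has five Saturdays when Saturday falls among the first (month-length − 28) days — i.e. when April 1 is one of Saturday/Friday.
April 1 by year: 2118:Fri✓ 2119:Sat✓ 2120:Mon 2121:Tue 2122:Wed 2123:Thu 2124:Sat✓ 2125:Sun 2126:Mon 2127:Tue 2128:Thu 2129:Fri✓ 2130:Sat✓ 2131:Sun 2132:Tue …(20 more)… 2153:Sun 2154:Mon 2155:Tue 2156:Thu 2157:Fri✓ 2158:Sat✓ 2159:Sun 2160:Tue 2161:Wed 2162:Thu 2163:Fri✓ 2164:Sun 2165:Mon 2166:Tue 2167:Wed
Years with five Saturdays: 2118, 2119, 2124, 2129, 2130, 2135, 2140, 2141, 2146, 2147, 2152, 2157, 2158, 2163 → 14.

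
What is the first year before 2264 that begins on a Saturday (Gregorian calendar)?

2259

Jan 1 advances by 2 weekdays after a leap year and by 1 after a common year.
2264: Jan 1 is Friday (leap).
2263: Thursday
2262: Wednesday
2261: Tuesday
2260: Sunday (leap)
2259: Saturday
2259 begins on a Saturday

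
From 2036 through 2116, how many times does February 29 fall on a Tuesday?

Leap years in 2036–2116: 20 of them.
Feb 29 weekday advances by 5 (mod 7) from one leap year to the next four years later (or differs when a century non-leap intervenes).
Leap-day weekdays: 2036:Fri 2040:Wed 2044:Mon 2048:Sat 2052:Thu 2056:Tue✓ 2060:Sun 2064:Fri 2068:Wed 2072:Mon 2076:Sat 2080:Thu 2084:Tue✓ 2088:Sun 2092:Fri 2096:Wed 2104:Fri 2108:Wed 2112:Mon 2116:Sat
Tuesday: 2056, 2084 → 2.

2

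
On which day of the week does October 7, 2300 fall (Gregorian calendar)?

January 1, 2300 is a Monday.
October 7 is day 280 of the year, i.e. 279 days after Jan 1.
279 mod 7 = 6, so advance 6 weekdays from Monday: Sunday.

Sunday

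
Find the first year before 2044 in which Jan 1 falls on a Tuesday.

2041

Jan 1 advances by 2 weekdays after a leap year and by 1 after a common year.
2044: Jan 1 is Friday (leap).
2043: Thursday
2042: Wednesday
2041: Tuesday
2041 begins on a Tuesday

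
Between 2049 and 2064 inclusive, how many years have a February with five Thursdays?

February has 28 days (29 in leap years); it has five Thursdays when Thursday falls among the first (month-length − 28) days — i.e. when February 1 is Thursday in a leap year (never in a common year).
February 1 by year: 2049:Mon 2050:Tue 2051:Wed 2052:Thu✓ 2053:Sat 2054:Sun 2055:Mon 2056:Tue 2057:Thu 2058:Fri 2059:Sat 2060:Sun 2061:Tue 2062:Wed 2063:Thu 2064:Fri
Years with five Thursdays: 2052 → 1.

1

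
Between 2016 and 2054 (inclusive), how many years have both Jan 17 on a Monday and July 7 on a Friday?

Check each year's weekday for Jan 17 and July 7:
  2016: Sun/Thu  2017: Tue/Fri  2018: Wed/Sat  2019: Thu/Sun  2020: Fri/Tue  2021: Sun/Wed  2022: Mon/Thu  2023: Tue/Fri  2024: Wed/Sun  2025: Fri/Mon  2026: Sat/Tue  2027: Sun/Wed  2028: Mon/Fri ✓  2029: Wed/Sat  …(11 more)…  2041: Thu/Sun  2042: Fri/Mon  2043: Sat/Tue  2044: Sun/Thu  2045: Tue/Fri  2046: Wed/Sat  2047: Thu/Sun  2048: Fri/Tue  2049: Sun/Wed  2050: Mon/Thu  2051: Tue/Fri  2052: Wed/Sun  2053: Fri/Mon  2054: Sat/Tue
Both conditions hold in: 2028 — 1.

1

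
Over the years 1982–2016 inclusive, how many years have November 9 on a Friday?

5

Track November 9's weekday year by year (advancing +1, or +2 across a Feb 29):
  1982: Tue  1983: Wed (+1)  1984: Fri (+2) ✓  1985: Sat (+1)  1986: Sun (+1)
  1987: Mon (+1)  1988: Wed (+2)  1989: Thu (+1)  1990: Fri (+1) ✓  1991: Sat (+1)
  1992: Mon (+2)  1993: Tue (+1)  1994: Wed (+1)  1995: Thu (+1)  … (7 more years) …
  2003: Sun (+1)  2004: Tue (+2)  2005: Wed (+1)  2006: Thu (+1)  2007: Fri (+1) ✓
  2008: Sun (+2)  2009: Mon (+1)  2010: Tue (+1)  2011: Wed (+1)  2012: Fri (+2) ✓
  2013: Sat (+1)  2014: Sun (+1)  2015: Mon (+1)  2016: Wed (+2)
Friday years: 1984, 1990, 2001, 2007, 2012 — 5 in total.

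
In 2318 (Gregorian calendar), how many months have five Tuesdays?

A month of length L has five Tuesdays iff its first Tuesday is on day ≤ L−28 (so day 1–3 in a 31-day month, 1–2 in a 30-day month, day 1 in a leap February).
Checking each month of 2318: Jan starts Tue (31d) ✓; Feb starts Fri (28d); Mar starts Fri (31d); Apr starts Mon (30d) ✓; May starts Wed (31d); Jun starts Sat (30d); Jul starts Mon (31d) ✓; Aug starts Thu (31d); Sep starts Sun (30d); Oct starts Tue (31d) ✓; Nov starts Fri (30d); Dec starts Sun (31d) ✓.
Five-Tuesday months: January, April, July, October, December → 5.

5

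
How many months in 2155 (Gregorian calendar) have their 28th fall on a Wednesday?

Check the 28th of each month of 2155: Jan 28: Tue, Feb 28: Fri, Mar 28: Fri, Apr 28: Mon, May 28: Wed, Jun 28: Sat, Jul 28: Mon, Aug 28: Thu, Sep 28: Sun, Oct 28: Tue, Nov 28: Fri, Dec 28: Sun.
Wednesday occurs in May — 1 month.

1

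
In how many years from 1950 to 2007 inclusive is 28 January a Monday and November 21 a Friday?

Check each year's weekday for 28 January and November 21:
  1950: Sat/Tue  1951: Sun/Wed  1952: Mon/Fri ✓  1953: Wed/Sat  1954: Thu/Sun  1955: Fri/Mon  1956: Sat/Wed  1957: Mon/Thu  1958: Tue/Fri  1959: Wed/Sat  1960: Thu/Mon  1961: Sat/Tue  1962: Sun/Wed  1963: Mon/Thu  …(30 more)…  1994: Fri/Mon  1995: Sat/Tue  1996: Sun/Thu  1997: Tue/Fri  1998: Wed/Sat  1999: Thu/Sun  2000: Fri/Tue  2001: Sun/Wed  2002: Mon/Thu  2003: Tue/Fri  2004: Wed/Sun  2005: Fri/Mon  2006: Sat/Tue  2007: Sun/Wed
Both conditions hold in: 1952, 1980 — 2.

2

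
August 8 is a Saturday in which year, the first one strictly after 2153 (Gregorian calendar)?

2161

From one year to the next, a fixed date's weekday advances by 1, or by 2 when a Feb 29 lies between the two dates.
2153: August 8 is Wednesday.
2154: Thursday (+1)
2155: Friday (+1)
2156: Sunday (+2)
2157: Monday (+1)
2158: Tuesday (+1)
2159: Wednesday (+1)
2160: Friday (+2)
2161: Saturday (+1)
August 8 falls on a Saturday in 2161.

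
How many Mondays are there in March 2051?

4

March 2051 has 31 days and begins on Wednesday.
The first Monday is March 6.
Mondays fall on 6, 13, 20, 27 — that's 4.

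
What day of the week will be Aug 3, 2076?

January 1, 2076 is a Wednesday.
August 3 is day 216 of the year, i.e. 215 days after Jan 1.
215 mod 7 = 5, so advance 5 weekdays from Wednesday: Monday.

Monday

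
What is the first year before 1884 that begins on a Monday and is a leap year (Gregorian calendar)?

1872

Jan 1 advances by 2 weekdays after a leap year and by 1 after a common year.
1884: Jan 1 is Tuesday (leap).
1883: Monday
1882: Sunday
1881: Saturday
1880: Thursday (leap)
1879: Wednesday
1878: Tuesday
1877: Monday
1876: Saturday (leap)
1875: Friday
1874: Thursday
1873: Wednesday
1872: Monday (leap)
1872 begins on a Monday and is a leap year.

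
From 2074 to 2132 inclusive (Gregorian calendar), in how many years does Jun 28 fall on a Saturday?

9

Track Jun 28's weekday year by year (advancing +1, or +2 across a Feb 29):
  2074: Thu  2075: Fri (+1)  2076: Sun (+2)  2077: Mon (+1)  2078: Tue (+1)
  2079: Wed (+1)  2080: Fri (+2)  2081: Sat (+1) ✓  2082: Sun (+1)  2083: Mon (+1)
  2084: Wed (+2)  2085: Thu (+1)  2086: Fri (+1)  2087: Sat (+1) ✓  … (31 more years) …
  2119: Wed (+1)  2120: Fri (+2)  2121: Sat (+1) ✓  2122: Sun (+1)  2123: Mon (+1)
  2124: Wed (+2)  2125: Thu (+1)  2126: Fri (+1)  2127: Sat (+1) ✓  2128: Mon (+2)
  2129: Tue (+1)  2130: Wed (+1)  2131: Thu (+1)  2132: Sat (+2) ✓
Saturday years: 2081, 2087, 2092, 2098, 2104, 2110, 2121, 2127, 2132 — 9 in total.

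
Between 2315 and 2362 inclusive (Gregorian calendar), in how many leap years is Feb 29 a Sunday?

2

Leap years in 2315–2362: 12 of them.
Feb 29 weekday advances by 5 (mod 7) from one leap year to the next four years later (or differs when a century non-leap intervenes).
Leap-day weekdays: 2316:Tue 2320:Sun✓ 2324:Fri 2328:Wed 2332:Mon 2336:Sat 2340:Thu 2344:Tue 2348:Sun✓ 2352:Fri 2356:Wed 2360:Mon
Sunday: 2320, 2348 → 2.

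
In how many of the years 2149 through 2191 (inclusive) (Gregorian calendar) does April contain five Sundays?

April has 30 days; it has five Sundays when Sunday falls among the first (month-length − 28) days — i.e. when April 1 is one of Sunday/Saturday.
April 1 by year: 2149:Tue 2150:Wed 2151:Thu 2152:Sat✓ 2153:Sun✓ 2154:Mon 2155:Tue 2156:Thu 2157:Fri 2158:Sat✓ 2159:Sun✓ 2160:Tue 2161:Wed 2162:Thu 2163:Fri …(13 more)… 2177:Tue 2178:Wed 2179:Thu 2180:Sat✓ 2181:Sun✓ 2182:Mon 2183:Tue 2184:Thu 2185:Fri 2186:Sat✓ 2187:Sun✓ 2188:Tue 2189:Wed 2190:Thu 2191:Fri
Years with five Sundays: 2152, 2153, 2158, 2159, 2164, 2169, 2170, 2175, 2180, 2181, 2186, 2187 → 12.

12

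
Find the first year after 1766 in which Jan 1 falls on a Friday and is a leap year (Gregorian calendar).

1768

Jan 1 advances by 2 weekdays after a leap year and by 1 after a common year.
1766: Jan 1 is Wednesday.
1767: Thursday
1768: Friday (leap)
1768 begins on a Friday and is a leap year.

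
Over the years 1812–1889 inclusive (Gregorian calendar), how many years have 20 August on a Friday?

Track 20 August's weekday year by year (advancing +1, or +2 across a Feb 29):
  1812: Thu  1813: Fri (+1) ✓  1814: Sat (+1)  1815: Sun (+1)  1816: Tue (+2)
  1817: Wed (+1)  1818: Thu (+1)  1819: Fri (+1) ✓  1820: Sun (+2)  1821: Mon (+1)
  1822: Tue (+1)  1823: Wed (+1)  1824: Fri (+2) ✓  1825: Sat (+1)  … (50 more years) …
  1876: Sun (+2)  1877: Mon (+1)  1878: Tue (+1)  1879: Wed (+1)  1880: Fri (+2) ✓
  1881: Sat (+1)  1882: Sun (+1)  1883: Mon (+1)  1884: Wed (+2)  1885: Thu (+1)
  1886: Fri (+1) ✓  1887: Sat (+1)  1888: Mon (+2)  1889: Tue (+1)
Friday years: 1813, 1819, 1824, 1830, 1841, 1847, 1852, 1858, 1869, 1875, 1880, 1886 — 12 in total.

12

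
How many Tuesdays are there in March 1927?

5

March 1927 has 31 days and begins on Tuesday.
The first Tuesday is March 1.
Tuesdays fall on 1, 8, 15, 22, 29 — that's 5.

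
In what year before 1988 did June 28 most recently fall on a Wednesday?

From one year to the next, a fixed date's weekday advances by 1, or by 2 when a Feb 29 lies between the two dates.
1988: June 28 is Tuesday.
1987: Sunday (−2)
1986: Saturday (−1)
1985: Friday (−1)
1984: Thursday (−1)
1983: Tuesday (−2)
1982: Monday (−1)
1981: Sunday (−1)
1980: Saturday (−1)
1979: Thursday (−2)
1978: Wednesday (−1)
June 28 falls on a Wednesday in 1978.

1978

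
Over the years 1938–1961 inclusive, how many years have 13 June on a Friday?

4

Track 13 June's weekday year by year (advancing +1, or +2 across a Feb 29):
  1938: Mon  1939: Tue (+1)  1940: Thu (+2)  1941: Fri (+1) ✓  1942: Sat (+1)
  1943: Sun (+1)  1944: Tue (+2)  1945: Wed (+1)  1946: Thu (+1)  1947: Fri (+1) ✓
  1948: Sun (+2)  1949: Mon (+1)  1950: Tue (+1)  1951: Wed (+1)  1952: Fri (+2) ✓
  1953: Sat (+1)  1954: Sun (+1)  1955: Mon (+1)  1956: Wed (+2)  1957: Thu (+1)
  1958: Fri (+1) ✓  1959: Sat (+1)  1960: Mon (+2)  1961: Tue (+1)
Friday years: 1941, 1947, 1952, 1958 — 4 in total.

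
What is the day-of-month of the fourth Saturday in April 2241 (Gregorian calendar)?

April 1, 2241 is a Thursday, so the first Saturday is the 3rd.
The fourth Saturday is 3 + 21 = 24.

24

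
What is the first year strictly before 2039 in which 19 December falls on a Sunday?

2038

From one year to the next, a fixed date's weekday advances by 1, or by 2 when a Feb 29 lies between the two dates.
2039: December 19 is Monday.
2038: Sunday (−1)
19 December falls on a Sunday in 2038.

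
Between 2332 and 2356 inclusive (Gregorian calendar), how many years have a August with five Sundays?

10

August has 31 days; it has five Sundays when Sunday falls among the first (month-length − 28) days — i.e. when August 1 is one of Sunday/Saturday/Friday.
August 1 by year: 2332:Mon 2333:Tue 2334:Wed 2335:Thu 2336:Sat✓ 2337:Sun✓ 2338:Mon 2339:Tue 2340:Thu 2341:Fri✓ 2342:Sat✓ 2343:Sun✓ 2344:Tue 2345:Wed 2346:Thu 2347:Fri✓ 2348:Sun✓ 2349:Mon 2350:Tue 2351:Wed 2352:Fri✓ 2353:Sat✓ 2354:Sun✓ 2355:Mon 2356:Wed
Years with five Sundays: 2336, 2337, 2341, 2342, 2343, 2347, 2348, 2352, 2353, 2354 → 10.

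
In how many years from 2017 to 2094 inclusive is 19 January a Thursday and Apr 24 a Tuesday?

Check each year's weekday for 19 January and Apr 24:
  2017: Thu/Mon  2018: Fri/Tue  2019: Sat/Wed  2020: Sun/Fri  2021: Tue/Sat  2022: Wed/Sun  2023: Thu/Mon  2024: Fri/Wed  2025: Sun/Thu  2026: Mon/Fri  2027: Tue/Sat  2028: Wed/Mon  2029: Fri/Tue  2030: Sat/Wed  …(50 more)…  2081: Sun/Thu  2082: Mon/Fri  2083: Tue/Sat  2084: Wed/Mon  2085: Fri/Tue  2086: Sat/Wed  2087: Sun/Thu  2088: Mon/Sat  2089: Wed/Sun  2090: Thu/Mon  2091: Fri/Tue  2092: Sat/Thu  2093: Mon/Fri  2094: Tue/Sat
Both conditions hold in: 2040, 2068 — 2.

2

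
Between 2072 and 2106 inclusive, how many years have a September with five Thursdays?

September has 30 days; it has five Thursdays when Thursday falls among the first (month-length − 28) days — i.e. when September 1 is one of Thursday/Wednesday.
September 1 by year: 2072:Thu✓ 2073:Fri 2074:Sat 2075:Sun 2076:Tue 2077:Wed✓ 2078:Thu✓ 2079:Fri 2080:Sun 2081:Mon 2082:Tue 2083:Wed✓ 2084:Fri 2085:Sat 2086:Sun …(5 more)… 2092:Mon 2093:Tue 2094:Wed✓ 2095:Thu✓ 2096:Sat 2097:Sun 2098:Mon 2099:Tue 2100:Wed✓ 2101:Thu✓ 2102:Fri 2103:Sat 2104:Mon 2105:Tue 2106:Wed✓
Years with five Thursdays: 2072, 2077, 2078, 2083, 2088, 2089, 2094, 2095, 2100, 2101, 2106 → 11.

11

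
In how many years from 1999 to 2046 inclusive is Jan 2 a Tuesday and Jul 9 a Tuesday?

1

Check each year's weekday for Jan 2 and Jul 9:
  1999: Sat/Fri  2000: Sun/Sun  2001: Tue/Mon  2002: Wed/Tue  2003: Thu/Wed  2004: Fri/Fri  2005: Sun/Sat  2006: Mon/Sun  2007: Tue/Mon  2008: Wed/Wed  2009: Fri/Thu  2010: Sat/Fri  2011: Sun/Sat  2012: Mon/Mon  …(20 more)…  2033: Sun/Sat  2034: Mon/Sun  2035: Tue/Mon  2036: Wed/Wed  2037: Fri/Thu  2038: Sat/Fri  2039: Sun/Sat  2040: Mon/Mon  2041: Wed/Tue  2042: Thu/Wed  2043: Fri/Thu  2044: Sat/Sat  2045: Mon/Sun  2046: Tue/Mon
Both conditions hold in: 2024 — 1.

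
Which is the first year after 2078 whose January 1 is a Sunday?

2079

Jan 1 advances by 2 weekdays after a leap year and by 1 after a common year.
2078: Jan 1 is Saturday.
2079: Sunday
2079 begins on a Sunday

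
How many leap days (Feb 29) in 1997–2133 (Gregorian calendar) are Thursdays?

Leap years in 1997–2133: 33 of them.
Feb 29 weekday advances by 5 (mod 7) from one leap year to the next four years later (or differs when a century non-leap intervenes).
Leap-day weekdays: 2000:Tue 2004:Sun 2008:Fri 2012:Wed 2016:Mon 2020:Sat 2024:Thu✓ 2028:Tue 2032:Sun 2036:Fri 2040:Wed 2044:Mon 2048:Sat …(7 more)… 2080:Thu✓ 2084:Tue 2088:Sun 2092:Fri 2096:Wed 2104:Fri 2108:Wed 2112:Mon 2116:Sat 2120:Thu✓ 2124:Tue 2128:Sun 2132:Fri
Thursday: 2024, 2052, 2080, 2120 → 4.

4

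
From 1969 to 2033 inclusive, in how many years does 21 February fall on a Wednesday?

9

Track 21 February's weekday year by year (advancing +1, or +2 across a Feb 29):
  1969: Fri  1970: Sat (+1)  1971: Sun (+1)  1972: Mon (+1)  1973: Wed (+2) ✓
  1974: Thu (+1)  1975: Fri (+1)  1976: Sat (+1)  1977: Mon (+2)  1978: Tue (+1)
  1979: Wed (+1) ✓  1980: Thu (+1)  1981: Sat (+2)  1982: Sun (+1)  … (37 more years) …
  2020: Fri (+1)  2021: Sun (+2)  2022: Mon (+1)  2023: Tue (+1)  2024: Wed (+1) ✓
  2025: Fri (+2)  2026: Sat (+1)  2027: Sun (+1)  2028: Mon (+1)  2029: Wed (+2) ✓
  2030: Thu (+1)  2031: Fri (+1)  2032: Sat (+1)  2033: Mon (+2)
Wednesday years: 1973, 1979, 1990, 1996, 2001, 2007, 2018, 2024, 2029 — 9 in total.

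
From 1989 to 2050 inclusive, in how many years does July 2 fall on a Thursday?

Track July 2's weekday year by year (advancing +1, or +2 across a Feb 29):
  1989: Sun  1990: Mon (+1)  1991: Tue (+1)  1992: Thu (+2) ✓  1993: Fri (+1)
  1994: Sat (+1)  1995: Sun (+1)  1996: Tue (+2)  1997: Wed (+1)  1998: Thu (+1) ✓
  1999: Fri (+1)  2000: Sun (+2)  2001: Mon (+1)  2002: Tue (+1)  … (34 more years) …
  2037: Thu (+1) ✓  2038: Fri (+1)  2039: Sat (+1)  2040: Mon (+2)  2041: Tue (+1)
  2042: Wed (+1)  2043: Thu (+1) ✓  2044: Sat (+2)  2045: Sun (+1)  2046: Mon (+1)
  2047: Tue (+1)  2048: Thu (+2) ✓  2049: Fri (+1)  2050: Sat (+1)
Thursday years: 1992, 1998, 2009, 2015, 2020, 2026, 2037, 2043, 2048 — 9 in total.

9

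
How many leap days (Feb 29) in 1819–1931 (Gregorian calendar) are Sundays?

Leap years in 1819–1931: 27 of them.
Feb 29 weekday advances by 5 (mod 7) from one leap year to the next four years later (or differs when a century non-leap intervenes).
Leap-day weekdays: 1820:Tue 1824:Sun✓ 1828:Fri 1832:Wed 1836:Mon 1840:Sat 1844:Thu 1848:Tue 1852:Sun✓ 1856:Fri 1860:Wed 1864:Mon 1868:Sat 1872:Thu 1876:Tue 1880:Sun✓ 1884:Fri 1888:Wed 1892:Mon 1896:Sat 1904:Mon 1908:Sat 1912:Thu 1916:Tue 1920:Sun✓ 1924:Fri 1928:Wed
Sunday: 1824, 1852, 1880, 1920 → 4.

4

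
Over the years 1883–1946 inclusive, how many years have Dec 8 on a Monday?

Track Dec 8's weekday year by year (advancing +1, or +2 across a Feb 29):
  1883: Sat  1884: Mon (+2) ✓  1885: Tue (+1)  1886: Wed (+1)  1887: Thu (+1)
  1888: Sat (+2)  1889: Sun (+1)  1890: Mon (+1) ✓  1891: Tue (+1)  1892: Thu (+2)
  1893: Fri (+1)  1894: Sat (+1)  1895: Sun (+1)  1896: Tue (+2)  … (36 more years) …
  1933: Fri (+1)  1934: Sat (+1)  1935: Sun (+1)  1936: Tue (+2)  1937: Wed (+1)
  1938: Thu (+1)  1939: Fri (+1)  1940: Sun (+2)  1941: Mon (+1) ✓  1942: Tue (+1)
  1943: Wed (+1)  1944: Fri (+2)  1945: Sat (+1)  1946: Sun (+1)
Monday years: 1884, 1890, 1902, 1913, 1919, 1924, 1930, 1941 — 8 in total.

8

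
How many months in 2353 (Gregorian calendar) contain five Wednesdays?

A month of length L has five Wednesdays iff its first Wednesday is on day ≤ L−28 (so day 1–3 in a 31-day month, 1–2 in a 30-day month, day 1 in a leap February).
Checking each month of 2353: Jan starts Thu (31d); Feb starts Sun (28d); Mar starts Sun (31d); Apr starts Wed (30d) ✓; May starts Fri (31d); Jun starts Mon (30d); Jul starts Wed (31d) ✓; Aug starts Sat (31d); Sep starts Tue (30d) ✓; Oct starts Thu (31d); Nov starts Sun (30d); Dec starts Tue (31d) ✓.
Five-Wednesday months: April, July, September, December → 4.

4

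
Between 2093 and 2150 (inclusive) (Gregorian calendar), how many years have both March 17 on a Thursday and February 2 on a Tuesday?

2

Check each year's weekday for March 17 and February 2:
  2093: Tue/Mon  2094: Wed/Tue  2095: Thu/Wed  2096: Sat/Thu  2097: Sun/Sat  2098: Mon/Sun  2099: Tue/Mon  2100: Wed/Tue  2101: Thu/Wed  2102: Fri/Thu  2103: Sat/Fri  2104: Mon/Sat  2105: Tue/Mon  2106: Wed/Tue  …(30 more)…  2137: Sun/Sat  2138: Mon/Sun  2139: Tue/Mon  2140: Thu/Tue ✓  2141: Fri/Thu  2142: Sat/Fri  2143: Sun/Sat  2144: Tue/Sun  2145: Wed/Tue  2146: Thu/Wed  2147: Fri/Thu  2148: Sun/Fri  2149: Mon/Sun  2150: Tue/Mon
Both conditions hold in: 2112, 2140 — 2.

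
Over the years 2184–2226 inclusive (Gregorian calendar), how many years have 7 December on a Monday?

6

Track 7 December's weekday year by year (advancing +1, or +2 across a Feb 29):
  2184: Tue  2185: Wed (+1)  2186: Thu (+1)  2187: Fri (+1)  2188: Sun (+2)
  2189: Mon (+1) ✓  2190: Tue (+1)  2191: Wed (+1)  2192: Fri (+2)  2193: Sat (+1)
  2194: Sun (+1)  2195: Mon (+1) ✓  2196: Wed (+2)  2197: Thu (+1)  … (15 more years) …
  2213: Tue (+1)  2214: Wed (+1)  2215: Thu (+1)  2216: Sat (+2)  2217: Sun (+1)
  2218: Mon (+1) ✓  2219: Tue (+1)  2220: Thu (+2)  2221: Fri (+1)  2222: Sat (+1)
  2223: Sun (+1)  2224: Tue (+2)  2225: Wed (+1)  2226: Thu (+1)
Monday years: 2189, 2195, 2201, 2207, 2212, 2218 — 6 in total.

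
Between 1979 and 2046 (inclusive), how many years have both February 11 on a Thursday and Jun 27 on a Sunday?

Check each year's weekday for February 11 and Jun 27:
  1979: Sun/Wed  1980: Mon/Fri  1981: Wed/Sat  1982: Thu/Sun ✓  1983: Fri/Mon  1984: Sat/Wed  1985: Mon/Thu  1986: Tue/Fri  1987: Wed/Sat  1988: Thu/Mon  1989: Sat/Tue  1990: Sun/Wed  1991: Mon/Thu  1992: Tue/Sat  …(40 more)…  2033: Fri/Mon  2034: Sat/Tue  2035: Sun/Wed  2036: Mon/Fri  2037: Wed/Sat  2038: Thu/Sun ✓  2039: Fri/Mon  2040: Sat/Wed  2041: Mon/Thu  2042: Tue/Fri  2043: Wed/Sat  2044: Thu/Mon  2045: Sat/Tue  2046: Sun/Wed
Both conditions hold in: 1982, 1993, 1999, 2010, 2021, 2027, 2038 — 7.

7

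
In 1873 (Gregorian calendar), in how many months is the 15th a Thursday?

Check the 15th of each month of 1873: Jan 15: Wed, Feb 15: Sat, Mar 15: Sat, Apr 15: Tue, May 15: Thu, Jun 15: Sun, Jul 15: Tue, Aug 15: Fri, Sep 15: Mon, Oct 15: Wed, Nov 15: Sat, Dec 15: Mon.
Thursday occurs in May — 1 month.

1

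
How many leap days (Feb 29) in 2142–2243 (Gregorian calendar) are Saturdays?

Leap years in 2142–2243: 24 of them.
Feb 29 weekday advances by 5 (mod 7) from one leap year to the next four years later (or differs when a century non-leap intervenes).
Leap-day weekdays: 2144:Sat✓ 2148:Thu 2152:Tue 2156:Sun 2160:Fri 2164:Wed 2168:Mon 2172:Sat✓ 2176:Thu 2180:Tue 2184:Sun 2188:Fri 2192:Wed 2196:Mon 2204:Wed 2208:Mon 2212:Sat✓ 2216:Thu 2220:Tue 2224:Sun 2228:Fri 2232:Wed 2236:Mon 2240:Sat✓
Saturday: 2144, 2172, 2212, 2240 → 4.

4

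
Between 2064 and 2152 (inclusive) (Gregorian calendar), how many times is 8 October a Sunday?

12

Track 8 October's weekday year by year (advancing +1, or +2 across a Feb 29):
  2064: Wed  2065: Thu (+1)  2066: Fri (+1)  2067: Sat (+1)  2068: Mon (+2)
  2069: Tue (+1)  2070: Wed (+1)  2071: Thu (+1)  2072: Sat (+2)  2073: Sun (+1) ✓
  2074: Mon (+1)  2075: Tue (+1)  2076: Thu (+2)  2077: Fri (+1)  … (61 more years) …
  2139: Thu (+1)  2140: Sat (+2)  2141: Sun (+1) ✓  2142: Mon (+1)  2143: Tue (+1)
  2144: Thu (+2)  2145: Fri (+1)  2146: Sat (+1)  2147: Sun (+1) ✓  2148: Tue (+2)
  2149: Wed (+1)  2150: Thu (+1)  2151: Fri (+1)  2152: Sun (+2) ✓
Sunday years: 2073, 2079, 2084, 2090, 2102, 2113, 2119, 2124, 2130, 2141, 2147, 2152 — 12 in total.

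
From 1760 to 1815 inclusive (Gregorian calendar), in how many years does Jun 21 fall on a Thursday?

8

Track Jun 21's weekday year by year (advancing +1, or +2 across a Feb 29):
  1760: Sat  1761: Sun (+1)  1762: Mon (+1)  1763: Tue (+1)  1764: Thu (+2) ✓
  1765: Fri (+1)  1766: Sat (+1)  1767: Sun (+1)  1768: Tue (+2)  1769: Wed (+1)
  1770: Thu (+1) ✓  1771: Fri (+1)  1772: Sun (+2)  1773: Mon (+1)  … (28 more years) …
  1802: Mon (+1)  1803: Tue (+1)  1804: Thu (+2) ✓  1805: Fri (+1)  1806: Sat (+1)
  1807: Sun (+1)  1808: Tue (+2)  1809: Wed (+1)  1810: Thu (+1) ✓  1811: Fri (+1)
  1812: Sun (+2)  1813: Mon (+1)  1814: Tue (+1)  1815: Wed (+1)
Thursday years: 1764, 1770, 1781, 1787, 1792, 1798, 1804, 1810 — 8 in total.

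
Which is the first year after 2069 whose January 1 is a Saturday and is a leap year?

2084

Jan 1 advances by 2 weekdays after a leap year and by 1 after a common year.
2069: Jan 1 is Tuesday.
2070: Wednesday
2071: Thursday
2072: Friday (leap)
2073: Sunday
2074: Monday
2075: Tuesday
2076: Wednesday (leap)
2077: Friday
2078: Saturday
2079: Sunday
2080: Monday (leap)
2081: Wednesday
2082: Thursday
2083: Friday
2084: Saturday (leap)
2084 begins on a Saturday and is a leap year.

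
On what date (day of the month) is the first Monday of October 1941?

6

October 1, 1941 is a Wednesday, so the first Monday is the 6th.
The first Monday is 6 + 0 = 6.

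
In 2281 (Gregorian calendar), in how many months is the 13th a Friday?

Check the 13th of each month of 2281: Jan 13: Thu, Feb 13: Sun, Mar 13: Sun, Apr 13: Wed, May 13: Fri, Jun 13: Mon, Jul 13: Wed, Aug 13: Sat, Sep 13: Tue, Oct 13: Thu, Nov 13: Sun, Dec 13: Tue.
Friday occurs in May — 1 month.

1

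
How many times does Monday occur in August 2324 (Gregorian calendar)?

August 2324 has 31 days and begins on Friday.
The first Monday is August 4.
Mondays fall on 4, 11, 18, 25 — that's 4.

4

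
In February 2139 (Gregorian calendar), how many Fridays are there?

February 2139 has 28 days and begins on Sunday.
The first Friday is February 6.
Fridays fall on 6, 13, 20, 27 — that's 4.

4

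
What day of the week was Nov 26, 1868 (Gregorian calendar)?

Thursday

January 1, 1868 is a Wednesday.
November 26 is day 331 of the year, i.e. 330 days after Jan 1.
330 mod 7 = 1, so advance 1 weekday from Wednesday: Thursday.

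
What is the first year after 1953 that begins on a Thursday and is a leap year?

1976

Jan 1 advances by 2 weekdays after a leap year and by 1 after a common year.
1953: Jan 1 is Thursday.
1954: Friday
1955: Saturday
1956: Sunday (leap)
1957: Tuesday
1958: Wednesday
1959: Thursday
1960: Friday (leap)
1961: Sunday
1962: Monday
1963: Tuesday
1964: Wednesday (leap)
1965: Friday
1966: Saturday
1967: Sunday
1968: Monday (leap)
1969: Wednesday
1970: Thursday
1971: Friday
1972: Saturday (leap)
1973: Monday
1974: Tuesday
1975: Wednesday
1976: Thursday (leap)
1976 begins on a Thursday and is a leap year.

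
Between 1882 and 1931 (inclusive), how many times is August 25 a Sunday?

Track August 25's weekday year by year (advancing +1, or +2 across a Feb 29):
  1882: Fri  1883: Sat (+1)  1884: Mon (+2)  1885: Tue (+1)  1886: Wed (+1)
  1887: Thu (+1)  1888: Sat (+2)  1889: Sun (+1) ✓  1890: Mon (+1)  1891: Tue (+1)
  1892: Thu (+2)  1893: Fri (+1)  1894: Sat (+1)  1895: Sun (+1) ✓  … (22 more years) …
  1918: Sun (+1) ✓  1919: Mon (+1)  1920: Wed (+2)  1921: Thu (+1)  1922: Fri (+1)
  1923: Sat (+1)  1924: Mon (+2)  1925: Tue (+1)  1926: Wed (+1)  1927: Thu (+1)
  1928: Sat (+2)  1929: Sun (+1) ✓  1930: Mon (+1)  1931: Tue (+1)
Sunday years: 1889, 1895, 1901, 1907, 1912, 1918, 1929 — 7 in total.

7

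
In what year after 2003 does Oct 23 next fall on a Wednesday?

2013

From one year to the next, a fixed date's weekday advances by 1, or by 2 when a Feb 29 lies between the two dates.
2003: October 23 is Thursday.
2004: Saturday (+2)
2005: Sunday (+1)
2006: Monday (+1)
2007: Tuesday (+1)
2008: Thursday (+2)
2009: Friday (+1)
2010: Saturday (+1)
2011: Sunday (+1)
2012: Tuesday (+2)
2013: Wednesday (+1)
Oct 23 falls on a Wednesday in 2013.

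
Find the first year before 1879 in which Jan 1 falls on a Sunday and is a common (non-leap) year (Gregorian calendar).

1871

Jan 1 advances by 2 weekdays after a leap year and by 1 after a common year.
1879: Jan 1 is Wednesday.
1878: Tuesday
1877: Monday
1876: Saturday (leap)
1875: Friday
1874: Thursday
1873: Wednesday
1872: Monday (leap)
1871: Sunday
1871 begins on a Sunday and is a common year.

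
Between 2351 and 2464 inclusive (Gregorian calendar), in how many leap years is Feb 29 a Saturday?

4

Leap years in 2351–2464: 29 of them.
Feb 29 weekday advances by 5 (mod 7) from one leap year to the next four years later (or differs when a century non-leap intervenes).
Leap-day weekdays: 2352:Fri 2356:Wed 2360:Mon 2364:Sat✓ 2368:Thu 2372:Tue 2376:Sun 2380:Fri 2384:Wed 2388:Mon 2392:Sat✓ 2396:Thu 2400:Tue …(3 more)… 2416:Mon 2420:Sat✓ 2424:Thu 2428:Tue 2432:Sun 2436:Fri 2440:Wed 2444:Mon 2448:Sat✓ 2452:Thu 2456:Tue 2460:Sun 2464:Fri
Saturday: 2364, 2392, 2420, 2448 → 4.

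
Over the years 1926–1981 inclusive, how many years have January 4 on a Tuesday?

8

Track January 4's weekday year by year (advancing +1, or +2 across a Feb 29):
  1926: Mon  1927: Tue (+1) ✓  1928: Wed (+1)  1929: Fri (+2)  1930: Sat (+1)
  1931: Sun (+1)  1932: Mon (+1)  1933: Wed (+2)  1934: Thu (+1)  1935: Fri (+1)
  1936: Sat (+1)  1937: Mon (+2)  1938: Tue (+1) ✓  1939: Wed (+1)  … (28 more years) …
  1968: Thu (+1)  1969: Sat (+2)  1970: Sun (+1)  1971: Mon (+1)  1972: Tue (+1) ✓
  1973: Thu (+2)  1974: Fri (+1)  1975: Sat (+1)  1976: Sun (+1)  1977: Tue (+2) ✓
  1978: Wed (+1)  1979: Thu (+1)  1980: Fri (+1)  1981: Sun (+2)
Tuesday years: 1927, 1938, 1944, 1949, 1955, 1966, 1972, 1977 — 8 in total.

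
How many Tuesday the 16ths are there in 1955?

1

Check the 16th of each month of 1955: Jan 16: Sun, Feb 16: Wed, Mar 16: Wed, Apr 16: Sat, May 16: Mon, Jun 16: Thu, Jul 16: Sat, Aug 16: Tue, Sep 16: Fri, Oct 16: Sun, Nov 16: Wed, Dec 16: Fri.
Tuesday occurs in August — 1 month.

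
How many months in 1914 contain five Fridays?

4

A month of length L has five Fridays iff its first Friday is on day ≤ L−28 (so day 1–3 in a 31-day month, 1–2 in a 30-day month, day 1 in a leap February).
Checking each month of 1914: Jan starts Thu (31d) ✓; Feb starts Sun (28d); Mar starts Sun (31d); Apr starts Wed (30d); May starts Fri (31d) ✓; Jun starts Mon (30d); Jul starts Wed (31d) ✓; Aug starts Sat (31d); Sep starts Tue (30d); Oct starts Thu (31d) ✓; Nov starts Sun (30d); Dec starts Tue (31d).
Five-Friday months: January, May, July, October → 4.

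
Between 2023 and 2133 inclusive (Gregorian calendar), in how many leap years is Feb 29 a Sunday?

4

Leap years in 2023–2133: 27 of them.
Feb 29 weekday advances by 5 (mod 7) from one leap year to the next four years later (or differs when a century non-leap intervenes).
Leap-day weekdays: 2024:Thu 2028:Tue 2032:Sun✓ 2036:Fri 2040:Wed 2044:Mon 2048:Sat 2052:Thu 2056:Tue 2060:Sun✓ 2064:Fri 2068:Wed 2072:Mon 2076:Sat 2080:Thu 2084:Tue 2088:Sun✓ 2092:Fri 2096:Wed 2104:Fri 2108:Wed 2112:Mon 2116:Sat 2120:Thu 2124:Tue 2128:Sun✓ 2132:Fri
Sunday: 2032, 2060, 2088, 2128 → 4.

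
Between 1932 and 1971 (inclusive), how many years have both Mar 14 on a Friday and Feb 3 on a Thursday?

0

Check each year's weekday for Mar 14 and Feb 3:
  1932: Mon/Wed  1933: Tue/Fri  1934: Wed/Sat  1935: Thu/Sun  1936: Sat/Mon  1937: Sun/Wed  1938: Mon/Thu  1939: Tue/Fri  1940: Thu/Sat  1941: Fri/Mon  1942: Sat/Tue  1943: Sun/Wed  1944: Tue/Thu  1945: Wed/Sat  …(12 more)…  1958: Fri/Mon  1959: Sat/Tue  1960: Mon/Wed  1961: Tue/Fri  1962: Wed/Sat  1963: Thu/Sun  1964: Sat/Mon  1965: Sun/Wed  1966: Mon/Thu  1967: Tue/Fri  1968: Thu/Sat  1969: Fri/Mon  1970: Sat/Tue  1971: Sun/Wed
Both conditions hold in: no year — 0.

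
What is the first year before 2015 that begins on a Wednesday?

Jan 1 advances by 2 weekdays after a leap year and by 1 after a common year.
2015: Jan 1 is Thursday.
2014: Wednesday
2014 begins on a Wednesday

2014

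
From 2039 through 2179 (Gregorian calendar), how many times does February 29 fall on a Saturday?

Leap years in 2039–2179: 34 of them.
Feb 29 weekday advances by 5 (mod 7) from one leap year to the next four years later (or differs when a century non-leap intervenes).
Leap-day weekdays: 2040:Wed 2044:Mon 2048:Sat✓ 2052:Thu 2056:Tue 2060:Sun 2064:Fri 2068:Wed 2072:Mon 2076:Sat✓ 2080:Thu 2084:Tue 2088:Sun …(8 more)… 2128:Sun 2132:Fri 2136:Wed 2140:Mon 2144:Sat✓ 2148:Thu 2152:Tue 2156:Sun 2160:Fri 2164:Wed 2168:Mon 2172:Sat✓ 2176:Thu
Saturday: 2048, 2076, 2116, 2144, 2172 → 5.

5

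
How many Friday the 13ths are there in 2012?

3

Check the 13th of each month of 2012: Jan 13: Fri, Feb 13: Mon, Mar 13: Tue, Apr 13: Fri, May 13: Sun, Jun 13: Wed, Jul 13: Fri, Aug 13: Mon, Sep 13: Thu, Oct 13: Sat, Nov 13: Tue, Dec 13: Thu.
Friday occurs in January, April, July — 3 months.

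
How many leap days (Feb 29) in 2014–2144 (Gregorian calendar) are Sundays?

4

Leap years in 2014–2144: 32 of them.
Feb 29 weekday advances by 5 (mod 7) from one leap year to the next four years later (or differs when a century non-leap intervenes).
Leap-day weekdays: 2016:Mon 2020:Sat 2024:Thu 2028:Tue 2032:Sun✓ 2036:Fri 2040:Wed 2044:Mon 2048:Sat 2052:Thu 2056:Tue 2060:Sun✓ 2064:Fri …(6 more)… 2092:Fri 2096:Wed 2104:Fri 2108:Wed 2112:Mon 2116:Sat 2120:Thu 2124:Tue 2128:Sun✓ 2132:Fri 2136:Wed 2140:Mon 2144:Sat
Sunday: 2032, 2060, 2088, 2128 → 4.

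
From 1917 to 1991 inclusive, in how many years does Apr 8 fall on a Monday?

11

Track Apr 8's weekday year by year (advancing +1, or +2 across a Feb 29):
  1917: Sun  1918: Mon (+1) ✓  1919: Tue (+1)  1920: Thu (+2)  1921: Fri (+1)
  1922: Sat (+1)  1923: Sun (+1)  1924: Tue (+2)  1925: Wed (+1)  1926: Thu (+1)
  1927: Fri (+1)  1928: Sun (+2)  1929: Mon (+1) ✓  1930: Tue (+1)  … (47 more years) …
  1978: Sat (+1)  1979: Sun (+1)  1980: Tue (+2)  1981: Wed (+1)  1982: Thu (+1)
  1983: Fri (+1)  1984: Sun (+2)  1985: Mon (+1) ✓  1986: Tue (+1)  1987: Wed (+1)
  1988: Fri (+2)  1989: Sat (+1)  1990: Sun (+1)  1991: Mon (+1) ✓
Monday years: 1918, 1929, 1935, 1940, 1946, 1957, 1963, 1968, 1974, 1985, 1991 — 11 in total.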